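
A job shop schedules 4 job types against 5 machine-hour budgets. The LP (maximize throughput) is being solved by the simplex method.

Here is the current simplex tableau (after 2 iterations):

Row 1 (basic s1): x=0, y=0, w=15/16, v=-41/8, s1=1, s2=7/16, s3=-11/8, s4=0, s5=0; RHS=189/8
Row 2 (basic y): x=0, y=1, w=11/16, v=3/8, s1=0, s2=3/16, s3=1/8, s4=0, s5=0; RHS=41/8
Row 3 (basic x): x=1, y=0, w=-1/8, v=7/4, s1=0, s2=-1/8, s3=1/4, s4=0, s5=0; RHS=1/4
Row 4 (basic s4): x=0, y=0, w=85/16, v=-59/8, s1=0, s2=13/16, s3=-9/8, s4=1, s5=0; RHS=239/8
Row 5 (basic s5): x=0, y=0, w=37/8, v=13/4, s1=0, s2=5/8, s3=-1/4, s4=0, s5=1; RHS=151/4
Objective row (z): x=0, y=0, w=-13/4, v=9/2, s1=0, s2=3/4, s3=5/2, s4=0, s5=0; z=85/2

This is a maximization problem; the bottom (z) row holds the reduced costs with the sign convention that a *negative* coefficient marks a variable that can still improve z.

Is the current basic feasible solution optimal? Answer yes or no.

Column w has objective-row coefficient -13/4, which is negative; an improving pivot exists, so not yet optimal.

no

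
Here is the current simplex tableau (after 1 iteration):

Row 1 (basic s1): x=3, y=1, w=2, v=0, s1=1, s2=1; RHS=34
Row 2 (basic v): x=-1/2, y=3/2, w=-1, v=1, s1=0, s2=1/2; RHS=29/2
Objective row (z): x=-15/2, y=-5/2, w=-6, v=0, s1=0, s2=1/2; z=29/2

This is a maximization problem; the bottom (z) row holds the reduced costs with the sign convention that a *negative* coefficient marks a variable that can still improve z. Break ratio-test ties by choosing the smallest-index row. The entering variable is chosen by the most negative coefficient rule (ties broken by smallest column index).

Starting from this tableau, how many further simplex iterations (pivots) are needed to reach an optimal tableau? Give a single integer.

pivot: x in, s1 out → z = 199/2
pivot: w in, x out → z = 233/2
No improving column remains; optimal.

2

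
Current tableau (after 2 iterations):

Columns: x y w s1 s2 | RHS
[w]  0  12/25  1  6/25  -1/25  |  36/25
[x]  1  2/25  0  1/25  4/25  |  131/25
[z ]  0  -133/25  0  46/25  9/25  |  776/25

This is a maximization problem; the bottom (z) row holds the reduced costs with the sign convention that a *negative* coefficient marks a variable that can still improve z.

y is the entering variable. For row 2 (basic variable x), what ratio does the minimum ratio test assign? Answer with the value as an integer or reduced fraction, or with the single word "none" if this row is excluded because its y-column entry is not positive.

Ratio = RHS / (y entry) = (131/25) / (2/25) = 131/2.

131/2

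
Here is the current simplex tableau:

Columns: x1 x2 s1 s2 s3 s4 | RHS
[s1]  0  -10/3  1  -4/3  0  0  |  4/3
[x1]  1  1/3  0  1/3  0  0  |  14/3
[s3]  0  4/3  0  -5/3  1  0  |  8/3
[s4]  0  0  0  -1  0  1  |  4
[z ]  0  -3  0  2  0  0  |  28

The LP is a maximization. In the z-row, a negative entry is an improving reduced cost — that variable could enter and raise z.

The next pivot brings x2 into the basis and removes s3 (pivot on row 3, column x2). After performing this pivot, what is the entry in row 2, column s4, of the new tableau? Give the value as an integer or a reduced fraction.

0

Pivot element is row 3, column x2: 4/3.
Normalize row 3: new (row 3, s4) = 0/(4/3) = 0.
row 2 ← row 2 − (1/3)·(new row 3): 0 − (1/3)·0 = 0.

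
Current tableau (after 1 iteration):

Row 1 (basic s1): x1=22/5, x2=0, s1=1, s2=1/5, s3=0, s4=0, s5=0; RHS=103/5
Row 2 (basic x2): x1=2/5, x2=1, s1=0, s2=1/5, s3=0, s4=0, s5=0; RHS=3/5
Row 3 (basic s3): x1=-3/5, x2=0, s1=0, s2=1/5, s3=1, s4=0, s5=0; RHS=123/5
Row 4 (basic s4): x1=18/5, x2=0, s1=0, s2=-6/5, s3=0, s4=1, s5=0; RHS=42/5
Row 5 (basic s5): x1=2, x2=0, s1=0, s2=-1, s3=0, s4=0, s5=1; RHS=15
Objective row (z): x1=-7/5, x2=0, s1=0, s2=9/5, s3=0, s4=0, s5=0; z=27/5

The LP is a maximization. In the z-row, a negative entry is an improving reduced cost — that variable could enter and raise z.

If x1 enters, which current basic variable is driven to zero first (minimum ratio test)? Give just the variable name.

x2

Ratios: row 1 (s1): (103/5)/(22/5) = 103/22; row 2 (x2): (3/5)/(2/5) = 3/2; row 3 (s3): entry -3/5 ≤ 0, skip; row 4 (s4): (42/5)/(18/5) = 7/3; row 5 (s5): 15/2 = 15/2.
Minimum ratio 3/2 is in the x2 row, so x2 leaves.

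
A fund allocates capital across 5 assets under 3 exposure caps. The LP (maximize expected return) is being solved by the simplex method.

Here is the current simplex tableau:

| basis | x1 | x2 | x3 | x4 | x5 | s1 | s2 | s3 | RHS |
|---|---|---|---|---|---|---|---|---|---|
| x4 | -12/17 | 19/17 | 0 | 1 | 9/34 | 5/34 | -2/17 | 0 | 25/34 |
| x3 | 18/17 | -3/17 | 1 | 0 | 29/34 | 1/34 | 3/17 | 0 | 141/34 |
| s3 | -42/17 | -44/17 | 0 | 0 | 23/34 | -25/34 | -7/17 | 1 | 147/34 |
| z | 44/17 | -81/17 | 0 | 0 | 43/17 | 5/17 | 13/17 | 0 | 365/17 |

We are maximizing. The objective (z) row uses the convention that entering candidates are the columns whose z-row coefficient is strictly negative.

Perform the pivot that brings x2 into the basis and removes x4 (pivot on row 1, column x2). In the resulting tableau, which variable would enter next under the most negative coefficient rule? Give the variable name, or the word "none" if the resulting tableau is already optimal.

Pivot element 19/17. New z-row = old z-row − (-81/17)·(row 1/(19/17)).
Updated z-row coefficients: x1: -8/19, x2: 0, x3: 0, x4: 81/19, x5: 139/38, s1: 35/38, s2: 5/19, s3: 0.
The most negative is -8/19 in column x1, so x1 would enter next.

x1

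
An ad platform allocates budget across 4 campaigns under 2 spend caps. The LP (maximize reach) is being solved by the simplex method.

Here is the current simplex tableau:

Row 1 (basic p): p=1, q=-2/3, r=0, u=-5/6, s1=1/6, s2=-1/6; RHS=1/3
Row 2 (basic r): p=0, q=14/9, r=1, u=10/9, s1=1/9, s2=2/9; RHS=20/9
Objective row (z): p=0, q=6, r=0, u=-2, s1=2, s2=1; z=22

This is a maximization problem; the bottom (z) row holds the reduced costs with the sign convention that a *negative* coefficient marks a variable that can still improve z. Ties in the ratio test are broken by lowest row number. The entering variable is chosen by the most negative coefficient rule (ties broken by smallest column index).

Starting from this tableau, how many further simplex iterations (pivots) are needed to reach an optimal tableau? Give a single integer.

pivot: u in, r out → z = 26
No improving column remains; optimal.

1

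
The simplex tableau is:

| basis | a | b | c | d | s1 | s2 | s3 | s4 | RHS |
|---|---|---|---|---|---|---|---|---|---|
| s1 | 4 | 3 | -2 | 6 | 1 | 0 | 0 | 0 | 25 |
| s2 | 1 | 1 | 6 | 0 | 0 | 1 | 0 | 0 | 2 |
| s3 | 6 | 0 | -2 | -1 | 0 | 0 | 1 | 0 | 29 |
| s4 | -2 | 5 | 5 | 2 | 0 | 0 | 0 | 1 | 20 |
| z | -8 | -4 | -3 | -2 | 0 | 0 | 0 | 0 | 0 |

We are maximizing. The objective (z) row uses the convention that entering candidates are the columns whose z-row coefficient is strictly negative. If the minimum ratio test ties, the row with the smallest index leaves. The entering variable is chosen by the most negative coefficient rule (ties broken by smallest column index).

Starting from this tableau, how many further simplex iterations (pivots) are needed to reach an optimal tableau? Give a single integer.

pivot: a in, s2 out → z = 16
pivot: d in, s1 out → z = 65/3
No improving column remains; optimal.

2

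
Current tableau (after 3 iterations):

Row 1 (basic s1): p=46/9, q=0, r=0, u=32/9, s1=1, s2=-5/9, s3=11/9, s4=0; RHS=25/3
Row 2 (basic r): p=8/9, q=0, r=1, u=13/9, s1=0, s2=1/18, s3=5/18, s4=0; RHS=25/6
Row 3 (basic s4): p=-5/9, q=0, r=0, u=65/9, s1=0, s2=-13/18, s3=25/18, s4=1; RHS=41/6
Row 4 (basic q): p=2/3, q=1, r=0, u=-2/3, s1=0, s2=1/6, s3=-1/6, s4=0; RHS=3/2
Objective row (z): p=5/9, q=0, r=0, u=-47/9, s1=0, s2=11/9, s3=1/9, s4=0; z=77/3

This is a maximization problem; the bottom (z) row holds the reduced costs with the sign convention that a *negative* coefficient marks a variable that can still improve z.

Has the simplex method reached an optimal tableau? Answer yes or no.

no

Column u has objective-row coefficient -47/9, which is negative; an improving pivot exists, so not yet optimal.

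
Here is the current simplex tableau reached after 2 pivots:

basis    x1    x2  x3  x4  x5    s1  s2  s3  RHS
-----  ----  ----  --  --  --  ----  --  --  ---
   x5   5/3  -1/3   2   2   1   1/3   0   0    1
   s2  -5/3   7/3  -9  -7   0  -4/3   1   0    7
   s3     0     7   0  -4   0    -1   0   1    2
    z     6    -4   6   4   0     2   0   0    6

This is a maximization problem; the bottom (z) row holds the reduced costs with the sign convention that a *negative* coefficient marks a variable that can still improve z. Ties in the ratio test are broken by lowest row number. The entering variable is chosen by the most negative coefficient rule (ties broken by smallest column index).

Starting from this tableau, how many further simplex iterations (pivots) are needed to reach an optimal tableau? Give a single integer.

pivot: x2 in, s3 out → z = 50/7
No improving column remains; optimal.

1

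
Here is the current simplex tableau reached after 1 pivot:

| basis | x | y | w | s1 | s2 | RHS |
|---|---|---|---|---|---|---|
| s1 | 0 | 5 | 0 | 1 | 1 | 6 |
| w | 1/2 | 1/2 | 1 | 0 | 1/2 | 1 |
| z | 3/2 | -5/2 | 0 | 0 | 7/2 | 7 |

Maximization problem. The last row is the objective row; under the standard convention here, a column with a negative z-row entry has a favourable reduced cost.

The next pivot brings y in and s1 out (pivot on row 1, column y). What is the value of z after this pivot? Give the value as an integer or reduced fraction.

10

Minimum ratio for y: 6/5 = 6/5.
z changes by −(z-row coeff of y)·ratio = −(-5/2)·(6/5) = 3.
New z = 7 + 3 = 10.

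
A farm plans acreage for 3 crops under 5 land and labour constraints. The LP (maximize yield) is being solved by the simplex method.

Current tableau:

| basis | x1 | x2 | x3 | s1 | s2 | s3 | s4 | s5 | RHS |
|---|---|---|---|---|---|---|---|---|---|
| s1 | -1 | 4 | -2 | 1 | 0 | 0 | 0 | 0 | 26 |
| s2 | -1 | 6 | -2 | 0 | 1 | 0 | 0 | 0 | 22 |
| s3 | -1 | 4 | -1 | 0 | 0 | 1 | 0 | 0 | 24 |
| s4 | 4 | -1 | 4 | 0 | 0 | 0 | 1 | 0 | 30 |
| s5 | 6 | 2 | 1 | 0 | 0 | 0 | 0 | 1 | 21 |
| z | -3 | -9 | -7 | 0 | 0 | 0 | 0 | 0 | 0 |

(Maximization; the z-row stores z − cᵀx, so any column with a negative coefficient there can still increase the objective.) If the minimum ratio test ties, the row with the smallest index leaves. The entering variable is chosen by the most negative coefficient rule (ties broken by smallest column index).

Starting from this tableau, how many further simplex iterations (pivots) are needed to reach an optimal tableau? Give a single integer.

pivot: x2 in, s2 out → z = 33
pivot: x3 in, s5 out → z = 115
pivot: s2 in, s4 out → z = 117
No improving column remains; optimal.

3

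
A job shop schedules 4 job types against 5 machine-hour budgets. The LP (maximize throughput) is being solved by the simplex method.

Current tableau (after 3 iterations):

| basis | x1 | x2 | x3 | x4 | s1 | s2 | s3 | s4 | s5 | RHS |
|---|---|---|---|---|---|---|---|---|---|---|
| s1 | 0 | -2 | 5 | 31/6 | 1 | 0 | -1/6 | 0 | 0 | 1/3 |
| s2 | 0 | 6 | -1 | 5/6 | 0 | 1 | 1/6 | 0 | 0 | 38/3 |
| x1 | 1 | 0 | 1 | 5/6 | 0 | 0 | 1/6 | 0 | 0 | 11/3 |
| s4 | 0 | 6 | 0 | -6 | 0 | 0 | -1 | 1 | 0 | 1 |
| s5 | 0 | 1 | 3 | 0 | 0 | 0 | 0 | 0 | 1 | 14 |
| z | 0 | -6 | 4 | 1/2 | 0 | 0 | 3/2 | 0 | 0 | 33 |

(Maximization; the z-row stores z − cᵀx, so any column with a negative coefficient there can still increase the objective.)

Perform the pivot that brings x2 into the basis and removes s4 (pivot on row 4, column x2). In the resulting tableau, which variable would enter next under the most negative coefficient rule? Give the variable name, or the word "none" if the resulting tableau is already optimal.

x4

Pivot element 6. New z-row = old z-row − (-6)·(row 4/6).
Updated z-row coefficients: x1: 0, x2: 0, x3: 4, x4: -11/2, s1: 0, s2: 0, s3: 1/2, s4: 1, s5: 0.
The most negative is -11/2 in column x4, so x4 would enter next.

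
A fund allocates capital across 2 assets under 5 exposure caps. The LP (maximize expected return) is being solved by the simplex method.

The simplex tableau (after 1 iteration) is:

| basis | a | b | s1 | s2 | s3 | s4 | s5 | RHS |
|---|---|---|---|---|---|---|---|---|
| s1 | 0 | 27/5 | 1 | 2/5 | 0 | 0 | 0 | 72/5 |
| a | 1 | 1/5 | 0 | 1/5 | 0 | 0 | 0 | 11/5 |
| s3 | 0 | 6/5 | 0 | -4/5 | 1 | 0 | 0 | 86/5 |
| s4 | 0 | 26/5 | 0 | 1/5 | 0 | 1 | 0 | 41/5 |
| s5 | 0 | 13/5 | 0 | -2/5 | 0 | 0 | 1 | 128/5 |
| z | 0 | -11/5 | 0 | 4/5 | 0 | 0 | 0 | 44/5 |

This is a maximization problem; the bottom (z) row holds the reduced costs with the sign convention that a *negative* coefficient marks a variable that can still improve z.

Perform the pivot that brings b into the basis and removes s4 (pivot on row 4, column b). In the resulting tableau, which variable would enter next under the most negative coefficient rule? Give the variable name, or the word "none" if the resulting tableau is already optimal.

Pivot element 26/5. New z-row = old z-row − (-11/5)·(row 4/(26/5)).
Updated z-row coefficients: a: 0, b: 0, s1: 0, s2: 23/26, s3: 0, s4: 11/26, s5: 0.
No coefficient is strictly negative; the tableau after this pivot is optimal.

none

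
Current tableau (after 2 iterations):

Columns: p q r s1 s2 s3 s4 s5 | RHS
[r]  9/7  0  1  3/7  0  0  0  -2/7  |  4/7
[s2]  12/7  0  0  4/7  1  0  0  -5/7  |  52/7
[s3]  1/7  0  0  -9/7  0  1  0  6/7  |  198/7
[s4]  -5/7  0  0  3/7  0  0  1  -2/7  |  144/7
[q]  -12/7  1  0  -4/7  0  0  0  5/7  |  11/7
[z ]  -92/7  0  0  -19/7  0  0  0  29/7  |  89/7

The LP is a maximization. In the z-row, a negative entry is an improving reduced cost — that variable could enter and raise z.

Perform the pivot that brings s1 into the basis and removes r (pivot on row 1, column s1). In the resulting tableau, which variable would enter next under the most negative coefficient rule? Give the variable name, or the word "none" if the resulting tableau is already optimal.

p

Pivot element 3/7. New z-row = old z-row − (-19/7)·(row 1/(3/7)).
Updated z-row coefficients: p: -5, q: 0, r: 19/3, s1: 0, s2: 0, s3: 0, s4: 0, s5: 7/3.
The most negative is -5 in column p, so p would enter next.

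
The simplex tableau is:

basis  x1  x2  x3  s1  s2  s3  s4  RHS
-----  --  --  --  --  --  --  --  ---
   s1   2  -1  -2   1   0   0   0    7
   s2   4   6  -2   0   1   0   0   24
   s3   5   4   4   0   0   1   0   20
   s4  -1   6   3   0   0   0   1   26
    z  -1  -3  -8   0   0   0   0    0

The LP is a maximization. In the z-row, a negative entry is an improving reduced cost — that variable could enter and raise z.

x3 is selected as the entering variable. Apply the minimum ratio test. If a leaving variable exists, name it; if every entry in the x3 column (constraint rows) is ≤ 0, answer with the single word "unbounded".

s3

Ratios: row 1 (s1): entry -2 ≤ 0, skip; row 2 (s2): entry -2 ≤ 0, skip; row 3 (s3): 20/4 = 5; row 4 (s4): 26/3 = 26/3.
Minimum ratio is in the s3 row, so s3 leaves.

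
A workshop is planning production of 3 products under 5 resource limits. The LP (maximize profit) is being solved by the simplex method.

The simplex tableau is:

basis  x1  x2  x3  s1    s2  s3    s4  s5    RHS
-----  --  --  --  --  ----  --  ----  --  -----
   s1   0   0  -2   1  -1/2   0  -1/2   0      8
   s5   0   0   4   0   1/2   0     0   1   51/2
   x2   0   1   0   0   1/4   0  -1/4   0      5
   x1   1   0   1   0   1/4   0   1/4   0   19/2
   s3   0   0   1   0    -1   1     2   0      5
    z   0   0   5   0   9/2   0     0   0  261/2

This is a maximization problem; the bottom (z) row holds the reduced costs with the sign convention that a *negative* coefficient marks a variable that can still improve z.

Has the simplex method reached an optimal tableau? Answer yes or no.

yes

No objective-row coefficient is strictly negative, so no entering variable exists; the tableau is optimal.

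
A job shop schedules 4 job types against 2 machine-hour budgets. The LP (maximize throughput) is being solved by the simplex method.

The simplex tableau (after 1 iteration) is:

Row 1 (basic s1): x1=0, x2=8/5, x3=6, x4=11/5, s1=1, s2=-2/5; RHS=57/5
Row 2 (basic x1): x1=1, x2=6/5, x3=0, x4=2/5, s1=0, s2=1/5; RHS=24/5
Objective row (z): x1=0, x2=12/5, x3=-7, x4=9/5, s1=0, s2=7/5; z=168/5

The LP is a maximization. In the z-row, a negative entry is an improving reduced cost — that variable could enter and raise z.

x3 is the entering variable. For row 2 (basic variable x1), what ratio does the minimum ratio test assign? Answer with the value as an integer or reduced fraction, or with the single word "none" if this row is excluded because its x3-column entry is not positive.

The x3 entry in row 2 is 0 ≤ 0, so this row gives no ratio.

none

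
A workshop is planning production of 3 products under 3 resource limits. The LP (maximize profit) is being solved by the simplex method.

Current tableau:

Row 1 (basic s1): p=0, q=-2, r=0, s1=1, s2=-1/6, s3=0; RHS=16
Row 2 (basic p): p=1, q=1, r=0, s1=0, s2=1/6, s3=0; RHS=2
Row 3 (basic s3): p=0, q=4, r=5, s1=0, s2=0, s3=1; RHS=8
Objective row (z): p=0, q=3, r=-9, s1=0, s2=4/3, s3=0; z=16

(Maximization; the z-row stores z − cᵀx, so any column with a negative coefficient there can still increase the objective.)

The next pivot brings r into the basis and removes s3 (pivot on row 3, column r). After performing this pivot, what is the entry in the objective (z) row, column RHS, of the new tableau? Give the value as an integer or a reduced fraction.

152/5

Pivot element is row 3, column r: 5.
Normalize row 3: new (row 3, RHS) = 8/5 = 8/5.
z-row ← z-row − (-9)·(new row 3): 16 − (-9)·(8/5) = 152/5.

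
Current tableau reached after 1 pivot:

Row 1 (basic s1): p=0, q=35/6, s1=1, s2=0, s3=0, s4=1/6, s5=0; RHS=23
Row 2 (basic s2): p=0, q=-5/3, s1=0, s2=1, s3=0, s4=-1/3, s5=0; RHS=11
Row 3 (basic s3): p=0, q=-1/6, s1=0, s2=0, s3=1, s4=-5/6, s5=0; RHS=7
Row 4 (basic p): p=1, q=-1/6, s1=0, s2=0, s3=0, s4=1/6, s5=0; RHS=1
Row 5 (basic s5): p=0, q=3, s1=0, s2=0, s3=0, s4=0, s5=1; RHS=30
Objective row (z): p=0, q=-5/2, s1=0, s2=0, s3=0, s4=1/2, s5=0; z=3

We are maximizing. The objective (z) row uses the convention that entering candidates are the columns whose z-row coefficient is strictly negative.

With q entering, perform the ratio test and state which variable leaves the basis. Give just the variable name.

Ratios: row 1 (s1): 23/(35/6) = 138/35; row 2 (s2): entry -5/3 ≤ 0, skip; row 3 (s3): entry -1/6 ≤ 0, skip; row 4 (p): entry -1/6 ≤ 0, skip; row 5 (s5): 30/3 = 10.
Minimum ratio 138/35 is in the s1 row, so s1 leaves.

s1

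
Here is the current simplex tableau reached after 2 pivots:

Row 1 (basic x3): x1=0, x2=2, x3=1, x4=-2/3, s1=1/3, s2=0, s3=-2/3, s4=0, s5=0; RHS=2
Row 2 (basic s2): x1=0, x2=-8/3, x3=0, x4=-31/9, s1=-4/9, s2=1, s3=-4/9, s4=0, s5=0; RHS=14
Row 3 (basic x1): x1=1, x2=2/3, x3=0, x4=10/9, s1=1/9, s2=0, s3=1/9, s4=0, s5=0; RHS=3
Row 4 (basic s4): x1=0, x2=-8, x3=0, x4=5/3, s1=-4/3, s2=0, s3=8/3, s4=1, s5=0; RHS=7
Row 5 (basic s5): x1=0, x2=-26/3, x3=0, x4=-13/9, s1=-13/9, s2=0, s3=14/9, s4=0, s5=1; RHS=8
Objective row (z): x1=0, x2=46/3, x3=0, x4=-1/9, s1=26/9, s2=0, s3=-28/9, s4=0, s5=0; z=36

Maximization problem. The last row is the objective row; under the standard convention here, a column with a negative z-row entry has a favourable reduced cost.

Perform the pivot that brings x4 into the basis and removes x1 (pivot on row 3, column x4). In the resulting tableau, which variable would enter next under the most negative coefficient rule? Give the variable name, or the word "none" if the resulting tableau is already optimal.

Pivot element 10/9. New z-row = old z-row − (-1/9)·(row 3/(10/9)).
Updated z-row coefficients: x1: 1/10, x2: 77/5, x3: 0, x4: 0, s1: 29/10, s2: 0, s3: -31/10, s4: 0, s5: 0.
The most negative is -31/10 in column s3, so s3 would enter next.

s3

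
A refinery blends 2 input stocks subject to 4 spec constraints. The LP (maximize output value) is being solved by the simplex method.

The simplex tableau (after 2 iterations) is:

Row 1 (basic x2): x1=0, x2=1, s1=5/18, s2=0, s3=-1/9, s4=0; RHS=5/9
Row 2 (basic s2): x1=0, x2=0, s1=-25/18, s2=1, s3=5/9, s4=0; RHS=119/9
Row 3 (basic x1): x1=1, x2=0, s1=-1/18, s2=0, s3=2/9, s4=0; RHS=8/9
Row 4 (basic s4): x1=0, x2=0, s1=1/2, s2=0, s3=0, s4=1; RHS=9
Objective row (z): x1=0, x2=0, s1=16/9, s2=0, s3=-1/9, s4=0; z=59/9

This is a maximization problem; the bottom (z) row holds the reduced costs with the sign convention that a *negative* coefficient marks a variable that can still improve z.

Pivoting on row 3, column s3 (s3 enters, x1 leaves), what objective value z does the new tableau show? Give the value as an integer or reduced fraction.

Minimum ratio for s3: (8/9)/(2/9) = 4.
z changes by −(z-row coeff of s3)·ratio = −(-1/9)·4 = 4/9.
New z = 59/9 + (4/9) = 7.

7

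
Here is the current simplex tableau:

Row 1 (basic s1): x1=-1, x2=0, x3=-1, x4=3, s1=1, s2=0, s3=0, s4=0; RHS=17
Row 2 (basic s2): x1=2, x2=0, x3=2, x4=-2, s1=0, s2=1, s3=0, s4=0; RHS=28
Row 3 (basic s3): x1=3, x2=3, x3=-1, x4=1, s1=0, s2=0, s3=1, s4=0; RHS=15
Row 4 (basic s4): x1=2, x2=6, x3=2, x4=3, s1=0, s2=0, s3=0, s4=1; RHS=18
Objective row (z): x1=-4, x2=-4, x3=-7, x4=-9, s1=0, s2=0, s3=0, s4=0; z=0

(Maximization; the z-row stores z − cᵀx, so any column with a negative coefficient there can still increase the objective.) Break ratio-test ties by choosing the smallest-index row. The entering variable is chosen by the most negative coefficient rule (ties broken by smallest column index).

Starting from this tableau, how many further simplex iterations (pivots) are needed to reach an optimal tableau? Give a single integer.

pivot: x4 in, s1 out → z = 51
pivot: x3 in, s4 out → z = 163/3
pivot: s1 in, x4 out → z = 63
No improving column remains; optimal.

3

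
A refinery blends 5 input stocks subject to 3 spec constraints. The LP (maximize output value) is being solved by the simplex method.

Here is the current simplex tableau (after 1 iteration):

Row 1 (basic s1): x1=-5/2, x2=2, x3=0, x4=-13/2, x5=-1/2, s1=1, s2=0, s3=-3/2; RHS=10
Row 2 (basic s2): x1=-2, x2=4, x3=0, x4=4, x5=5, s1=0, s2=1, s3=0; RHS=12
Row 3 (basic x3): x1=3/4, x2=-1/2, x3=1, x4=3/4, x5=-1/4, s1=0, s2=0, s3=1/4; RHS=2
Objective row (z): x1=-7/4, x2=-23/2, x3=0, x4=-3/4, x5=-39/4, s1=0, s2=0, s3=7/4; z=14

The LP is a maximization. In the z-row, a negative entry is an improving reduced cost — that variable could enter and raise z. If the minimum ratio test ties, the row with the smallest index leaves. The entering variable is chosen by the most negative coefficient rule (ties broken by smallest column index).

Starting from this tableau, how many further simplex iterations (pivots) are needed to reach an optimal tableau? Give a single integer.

pivot: x2 in, s2 out → z = 97/2
pivot: x1 in, x3 out → z = 101
No improving column remains; optimal.

2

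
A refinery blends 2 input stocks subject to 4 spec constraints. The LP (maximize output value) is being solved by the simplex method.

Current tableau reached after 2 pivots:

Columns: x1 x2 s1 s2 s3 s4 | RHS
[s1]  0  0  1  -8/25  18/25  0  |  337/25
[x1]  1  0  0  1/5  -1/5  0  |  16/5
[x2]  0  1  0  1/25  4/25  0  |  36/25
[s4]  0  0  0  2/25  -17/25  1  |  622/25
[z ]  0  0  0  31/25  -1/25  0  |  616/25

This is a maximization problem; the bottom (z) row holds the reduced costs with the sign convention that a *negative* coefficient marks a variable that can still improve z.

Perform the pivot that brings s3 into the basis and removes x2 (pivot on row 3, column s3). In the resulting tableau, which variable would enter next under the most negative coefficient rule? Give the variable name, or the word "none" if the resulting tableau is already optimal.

Pivot element 4/25. New z-row = old z-row − (-1/25)·(row 3/(4/25)).
Updated z-row coefficients: x1: 0, x2: 1/4, s1: 0, s2: 5/4, s3: 0, s4: 0.
No coefficient is strictly negative; the tableau after this pivot is optimal.

none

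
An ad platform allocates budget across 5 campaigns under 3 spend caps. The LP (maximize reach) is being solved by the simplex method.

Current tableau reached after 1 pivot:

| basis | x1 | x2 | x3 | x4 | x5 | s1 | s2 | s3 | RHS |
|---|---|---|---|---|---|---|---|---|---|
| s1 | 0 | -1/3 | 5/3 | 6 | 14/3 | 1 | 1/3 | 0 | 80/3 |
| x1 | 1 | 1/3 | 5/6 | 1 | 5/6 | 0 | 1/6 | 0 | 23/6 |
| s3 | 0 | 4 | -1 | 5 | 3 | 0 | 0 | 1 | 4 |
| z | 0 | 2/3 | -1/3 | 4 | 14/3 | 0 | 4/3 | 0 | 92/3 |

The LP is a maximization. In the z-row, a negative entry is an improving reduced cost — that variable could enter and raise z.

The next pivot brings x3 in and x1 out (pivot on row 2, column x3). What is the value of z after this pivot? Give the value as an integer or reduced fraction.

161/5

Minimum ratio for x3: (23/6)/(5/6) = 23/5.
z changes by −(z-row coeff of x3)·ratio = −(-1/3)·(23/5) = 23/15.
New z = 92/3 + (23/15) = 161/5.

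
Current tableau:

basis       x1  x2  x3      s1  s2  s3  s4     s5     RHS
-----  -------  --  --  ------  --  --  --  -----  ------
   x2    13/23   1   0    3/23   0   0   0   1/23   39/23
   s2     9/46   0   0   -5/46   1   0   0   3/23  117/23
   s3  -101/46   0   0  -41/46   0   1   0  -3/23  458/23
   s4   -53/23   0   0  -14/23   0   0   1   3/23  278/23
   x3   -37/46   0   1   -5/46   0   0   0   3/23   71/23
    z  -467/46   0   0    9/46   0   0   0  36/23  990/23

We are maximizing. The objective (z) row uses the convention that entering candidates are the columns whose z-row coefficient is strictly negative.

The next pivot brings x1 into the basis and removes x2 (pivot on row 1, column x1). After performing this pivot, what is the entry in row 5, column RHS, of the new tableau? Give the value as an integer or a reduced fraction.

11/2

Pivot element is row 1, column x1: 13/23.
Normalize row 1: new (row 1, RHS) = (39/23)/(13/23) = 3.
row 5 ← row 5 − (-37/46)·(new row 1): 71/23 − (-37/46)·3 = 11/2.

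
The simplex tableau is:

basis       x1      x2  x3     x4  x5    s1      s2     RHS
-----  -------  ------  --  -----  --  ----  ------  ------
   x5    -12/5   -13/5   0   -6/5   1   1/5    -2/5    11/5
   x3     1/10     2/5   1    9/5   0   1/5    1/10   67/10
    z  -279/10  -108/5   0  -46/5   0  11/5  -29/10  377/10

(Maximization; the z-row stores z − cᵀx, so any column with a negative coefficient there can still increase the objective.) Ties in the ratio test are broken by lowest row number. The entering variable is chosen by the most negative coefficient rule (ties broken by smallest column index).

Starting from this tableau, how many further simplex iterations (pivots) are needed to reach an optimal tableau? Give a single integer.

pivot: x1 in, x3 out → z = 1907
No improving column remains; optimal.

1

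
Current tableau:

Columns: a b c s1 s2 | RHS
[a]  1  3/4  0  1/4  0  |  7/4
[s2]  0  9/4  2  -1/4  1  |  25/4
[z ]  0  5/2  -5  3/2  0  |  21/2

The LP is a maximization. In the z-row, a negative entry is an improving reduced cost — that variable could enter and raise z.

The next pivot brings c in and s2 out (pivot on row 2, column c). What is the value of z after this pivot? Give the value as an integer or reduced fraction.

Minimum ratio for c: (25/4)/2 = 25/8.
z changes by −(z-row coeff of c)·ratio = −(-5)·(25/8) = 125/8.
New z = 21/2 + (125/8) = 209/8.

209/8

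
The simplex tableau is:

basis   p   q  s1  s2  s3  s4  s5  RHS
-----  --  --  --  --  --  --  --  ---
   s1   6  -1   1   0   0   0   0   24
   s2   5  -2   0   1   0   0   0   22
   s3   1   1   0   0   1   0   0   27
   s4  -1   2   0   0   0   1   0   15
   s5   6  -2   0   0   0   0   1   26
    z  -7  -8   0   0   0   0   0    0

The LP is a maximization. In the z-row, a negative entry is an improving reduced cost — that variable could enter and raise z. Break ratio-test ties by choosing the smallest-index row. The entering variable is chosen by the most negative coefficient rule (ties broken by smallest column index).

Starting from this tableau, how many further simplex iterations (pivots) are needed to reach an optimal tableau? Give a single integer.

pivot: q in, s4 out → z = 60
pivot: p in, s1 out → z = 123
No improving column remains; optimal.

2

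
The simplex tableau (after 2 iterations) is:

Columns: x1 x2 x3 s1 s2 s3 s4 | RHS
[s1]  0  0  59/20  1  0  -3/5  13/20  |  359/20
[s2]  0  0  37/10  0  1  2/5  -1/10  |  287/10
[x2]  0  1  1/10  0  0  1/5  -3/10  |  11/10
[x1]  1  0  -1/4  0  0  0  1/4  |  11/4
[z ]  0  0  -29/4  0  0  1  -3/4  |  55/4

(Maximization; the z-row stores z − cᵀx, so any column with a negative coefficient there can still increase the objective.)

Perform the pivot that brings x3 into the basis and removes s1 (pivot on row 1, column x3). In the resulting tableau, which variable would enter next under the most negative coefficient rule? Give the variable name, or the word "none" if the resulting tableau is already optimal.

s3

Pivot element 59/20. New z-row = old z-row − (-29/4)·(row 1/(59/20)).
Updated z-row coefficients: x1: 0, x2: 0, x3: 0, s1: 145/59, s2: 0, s3: -28/59, s4: 50/59.
The most negative is -28/59 in column s3, so s3 would enter next.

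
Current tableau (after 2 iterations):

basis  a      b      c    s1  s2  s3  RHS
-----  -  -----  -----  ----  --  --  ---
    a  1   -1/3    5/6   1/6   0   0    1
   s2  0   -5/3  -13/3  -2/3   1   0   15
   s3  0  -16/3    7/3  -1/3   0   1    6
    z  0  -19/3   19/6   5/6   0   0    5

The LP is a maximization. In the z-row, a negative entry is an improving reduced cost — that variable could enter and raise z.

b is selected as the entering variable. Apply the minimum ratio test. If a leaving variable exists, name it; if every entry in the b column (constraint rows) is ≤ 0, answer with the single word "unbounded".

b-column entries: row 1: -1/3, row 2: -5/3, row 3: -16/3. All ≤ 0, so b can increase without bound; the LP is unbounded in this direction.

unbounded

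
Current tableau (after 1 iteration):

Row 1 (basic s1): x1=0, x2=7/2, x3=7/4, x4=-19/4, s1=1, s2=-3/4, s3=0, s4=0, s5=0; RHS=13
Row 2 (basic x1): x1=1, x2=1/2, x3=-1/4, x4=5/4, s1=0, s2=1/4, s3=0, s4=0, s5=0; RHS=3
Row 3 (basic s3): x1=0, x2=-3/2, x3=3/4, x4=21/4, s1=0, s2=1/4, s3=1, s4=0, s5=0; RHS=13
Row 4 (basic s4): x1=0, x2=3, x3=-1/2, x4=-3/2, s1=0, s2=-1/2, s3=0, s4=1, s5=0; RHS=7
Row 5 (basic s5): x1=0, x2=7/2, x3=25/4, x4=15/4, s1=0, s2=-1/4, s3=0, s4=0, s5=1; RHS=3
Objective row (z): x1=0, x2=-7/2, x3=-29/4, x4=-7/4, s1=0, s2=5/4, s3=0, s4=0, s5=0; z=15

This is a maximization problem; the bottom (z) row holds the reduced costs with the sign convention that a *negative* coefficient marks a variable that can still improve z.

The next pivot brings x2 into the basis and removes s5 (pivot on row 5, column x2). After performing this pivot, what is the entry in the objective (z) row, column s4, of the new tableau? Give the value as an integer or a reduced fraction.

0

Pivot element is row 5, column x2: 7/2.
Normalize row 5: new (row 5, s4) = 0/(7/2) = 0.
z-row ← z-row − (-7/2)·(new row 5): 0 − (-7/2)·0 = 0.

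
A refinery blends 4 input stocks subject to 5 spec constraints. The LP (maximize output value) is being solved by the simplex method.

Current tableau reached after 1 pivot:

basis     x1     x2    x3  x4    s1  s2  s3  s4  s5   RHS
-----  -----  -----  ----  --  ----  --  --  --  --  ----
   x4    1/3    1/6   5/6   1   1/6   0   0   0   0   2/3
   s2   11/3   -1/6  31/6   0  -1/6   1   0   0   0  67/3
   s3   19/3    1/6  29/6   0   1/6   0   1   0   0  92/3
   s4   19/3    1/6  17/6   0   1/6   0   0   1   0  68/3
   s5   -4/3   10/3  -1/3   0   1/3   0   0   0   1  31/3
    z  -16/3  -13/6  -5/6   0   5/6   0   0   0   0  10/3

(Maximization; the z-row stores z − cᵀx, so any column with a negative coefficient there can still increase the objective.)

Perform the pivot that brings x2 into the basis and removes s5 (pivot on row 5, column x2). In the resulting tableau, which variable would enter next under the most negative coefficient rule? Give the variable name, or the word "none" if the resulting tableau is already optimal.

Pivot element 10/3. New z-row = old z-row − (-13/6)·(row 5/(10/3)).
Updated z-row coefficients: x1: -31/5, x2: 0, x3: -21/20, x4: 0, s1: 21/20, s2: 0, s3: 0, s4: 0, s5: 13/20.
The most negative is -31/5 in column x1, so x1 would enter next.

x1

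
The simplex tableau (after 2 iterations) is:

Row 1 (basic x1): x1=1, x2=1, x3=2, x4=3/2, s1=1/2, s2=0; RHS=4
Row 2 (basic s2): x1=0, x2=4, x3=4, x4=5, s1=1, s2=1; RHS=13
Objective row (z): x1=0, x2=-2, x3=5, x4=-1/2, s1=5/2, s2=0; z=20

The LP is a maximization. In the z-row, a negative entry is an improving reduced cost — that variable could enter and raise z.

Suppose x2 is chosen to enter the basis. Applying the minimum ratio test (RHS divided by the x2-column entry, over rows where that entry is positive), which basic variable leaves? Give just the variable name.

s2

Ratios: row 1 (x1): 4/1 = 4; row 2 (s2): 13/4 = 13/4.
Minimum ratio 13/4 is in the s2 row, so s2 leaves.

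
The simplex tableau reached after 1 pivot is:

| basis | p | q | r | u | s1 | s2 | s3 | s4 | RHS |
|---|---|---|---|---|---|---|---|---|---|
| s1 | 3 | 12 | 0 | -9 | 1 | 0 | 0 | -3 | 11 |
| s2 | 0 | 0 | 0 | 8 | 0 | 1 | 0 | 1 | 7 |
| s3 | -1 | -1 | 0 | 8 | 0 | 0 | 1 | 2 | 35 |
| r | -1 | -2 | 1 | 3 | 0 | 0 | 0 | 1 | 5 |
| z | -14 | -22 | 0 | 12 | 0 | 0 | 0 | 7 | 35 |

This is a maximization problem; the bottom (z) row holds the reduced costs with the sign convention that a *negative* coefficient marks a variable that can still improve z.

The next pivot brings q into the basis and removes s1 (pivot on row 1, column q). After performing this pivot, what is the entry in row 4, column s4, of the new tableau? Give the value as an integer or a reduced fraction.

Pivot element is row 1, column q: 12.
Normalize row 1: new (row 1, s4) = (-3)/12 = -1/4.
row 4 ← row 4 − (-2)·(new row 1): 1 − (-2)·(-1/4) = 1/2.

1/2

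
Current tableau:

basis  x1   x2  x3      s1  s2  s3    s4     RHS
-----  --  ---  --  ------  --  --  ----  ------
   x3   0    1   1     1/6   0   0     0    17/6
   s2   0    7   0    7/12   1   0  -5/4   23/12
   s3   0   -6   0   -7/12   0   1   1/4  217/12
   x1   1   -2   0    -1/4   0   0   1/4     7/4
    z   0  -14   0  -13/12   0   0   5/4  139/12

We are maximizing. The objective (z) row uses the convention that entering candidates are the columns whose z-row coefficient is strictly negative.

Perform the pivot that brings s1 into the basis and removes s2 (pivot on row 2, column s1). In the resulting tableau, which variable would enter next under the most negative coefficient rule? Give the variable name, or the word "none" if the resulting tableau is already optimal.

Pivot element 7/12. New z-row = old z-row − (-13/12)·(row 2/(7/12)).
Updated z-row coefficients: x1: 0, x2: -1, x3: 0, s1: 0, s2: 13/7, s3: 0, s4: -15/14.
The most negative is -15/14 in column s4, so s4 would enter next.

s4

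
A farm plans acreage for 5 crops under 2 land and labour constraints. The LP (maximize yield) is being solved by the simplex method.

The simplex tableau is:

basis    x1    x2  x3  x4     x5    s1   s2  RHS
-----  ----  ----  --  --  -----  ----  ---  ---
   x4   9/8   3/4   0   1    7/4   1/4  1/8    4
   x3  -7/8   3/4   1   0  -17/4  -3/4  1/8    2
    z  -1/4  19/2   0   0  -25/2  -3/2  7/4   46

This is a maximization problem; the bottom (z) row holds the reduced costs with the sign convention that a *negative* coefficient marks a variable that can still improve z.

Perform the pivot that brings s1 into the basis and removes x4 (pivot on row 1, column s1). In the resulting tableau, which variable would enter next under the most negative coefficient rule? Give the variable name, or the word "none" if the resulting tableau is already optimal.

Pivot element 1/4. New z-row = old z-row − (-3/2)·(row 1/(1/4)).
Updated z-row coefficients: x1: 13/2, x2: 14, x3: 0, x4: 6, x5: -2, s1: 0, s2: 5/2.
The most negative is -2 in column x5, so x5 would enter next.

x5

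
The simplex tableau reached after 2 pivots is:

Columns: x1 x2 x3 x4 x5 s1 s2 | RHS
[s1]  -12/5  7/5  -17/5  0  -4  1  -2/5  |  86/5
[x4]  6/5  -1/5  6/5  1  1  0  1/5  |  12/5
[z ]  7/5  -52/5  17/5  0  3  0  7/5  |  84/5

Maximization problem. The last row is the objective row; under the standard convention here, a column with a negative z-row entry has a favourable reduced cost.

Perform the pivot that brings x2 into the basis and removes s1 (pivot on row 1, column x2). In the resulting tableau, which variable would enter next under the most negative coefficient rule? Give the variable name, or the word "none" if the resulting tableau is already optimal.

x5

Pivot element 7/5. New z-row = old z-row − (-52/5)·(row 1/(7/5)).
Updated z-row coefficients: x1: -115/7, x2: 0, x3: -153/7, x4: 0, x5: -187/7, s1: 52/7, s2: -11/7.
The most negative is -187/7 in column x5, so x5 would enter next.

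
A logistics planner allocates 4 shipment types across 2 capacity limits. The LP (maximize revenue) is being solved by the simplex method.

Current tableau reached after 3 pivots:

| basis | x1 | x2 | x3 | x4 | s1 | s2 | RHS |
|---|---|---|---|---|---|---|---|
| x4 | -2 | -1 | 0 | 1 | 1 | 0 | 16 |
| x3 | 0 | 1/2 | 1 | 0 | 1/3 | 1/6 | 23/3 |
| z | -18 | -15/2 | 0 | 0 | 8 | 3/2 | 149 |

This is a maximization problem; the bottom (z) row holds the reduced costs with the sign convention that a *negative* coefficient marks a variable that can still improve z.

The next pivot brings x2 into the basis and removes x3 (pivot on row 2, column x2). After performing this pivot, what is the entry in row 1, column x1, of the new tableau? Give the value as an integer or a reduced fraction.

-2

Pivot element is row 2, column x2: 1/2.
Normalize row 2: new (row 2, x1) = 0/(1/2) = 0.
row 1 ← row 1 − (-1)·(new row 2): -2 − (-1)·0 = -2.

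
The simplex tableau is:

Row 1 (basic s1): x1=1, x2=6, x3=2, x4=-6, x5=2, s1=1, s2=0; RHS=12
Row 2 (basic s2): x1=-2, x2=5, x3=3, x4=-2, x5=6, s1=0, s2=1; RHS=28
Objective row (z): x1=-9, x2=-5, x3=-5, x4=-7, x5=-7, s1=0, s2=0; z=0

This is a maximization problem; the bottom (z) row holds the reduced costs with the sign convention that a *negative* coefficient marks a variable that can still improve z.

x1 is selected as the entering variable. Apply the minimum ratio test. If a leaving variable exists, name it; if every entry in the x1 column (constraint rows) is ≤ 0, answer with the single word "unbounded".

Ratios: row 1 (s1): 12/1 = 12; row 2 (s2): entry -2 ≤ 0, skip.
Minimum ratio is in the s1 row, so s1 leaves.

s1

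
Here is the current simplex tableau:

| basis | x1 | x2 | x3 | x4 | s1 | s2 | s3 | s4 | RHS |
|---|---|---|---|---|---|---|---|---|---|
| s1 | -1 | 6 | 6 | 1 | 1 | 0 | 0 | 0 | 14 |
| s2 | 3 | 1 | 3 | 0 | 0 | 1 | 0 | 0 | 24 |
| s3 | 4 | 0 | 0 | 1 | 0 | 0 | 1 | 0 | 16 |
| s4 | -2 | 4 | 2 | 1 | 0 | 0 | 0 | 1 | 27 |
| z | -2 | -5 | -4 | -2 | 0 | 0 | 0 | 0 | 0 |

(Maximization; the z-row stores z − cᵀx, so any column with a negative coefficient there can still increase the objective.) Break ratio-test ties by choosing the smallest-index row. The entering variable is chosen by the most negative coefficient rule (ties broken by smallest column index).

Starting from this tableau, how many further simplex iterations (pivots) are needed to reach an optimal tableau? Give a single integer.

pivot: x2 in, s1 out → z = 35/3
pivot: x1 in, s3 out → z = 23
pivot: x4 in, x2 out → z = 148/5
No improving column remains; optimal.

3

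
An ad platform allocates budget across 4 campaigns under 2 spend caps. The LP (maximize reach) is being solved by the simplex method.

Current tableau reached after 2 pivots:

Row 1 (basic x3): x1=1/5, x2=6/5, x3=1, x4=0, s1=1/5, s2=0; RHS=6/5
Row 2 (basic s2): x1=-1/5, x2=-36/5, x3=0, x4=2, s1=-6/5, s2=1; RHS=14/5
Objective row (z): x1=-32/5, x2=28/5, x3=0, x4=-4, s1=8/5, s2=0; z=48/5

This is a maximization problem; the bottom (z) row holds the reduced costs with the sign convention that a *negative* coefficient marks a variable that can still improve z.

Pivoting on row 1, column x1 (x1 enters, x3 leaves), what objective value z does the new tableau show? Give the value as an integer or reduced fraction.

Minimum ratio for x1: (6/5)/(1/5) = 6.
z changes by −(z-row coeff of x1)·ratio = −(-32/5)·6 = 192/5.
New z = 48/5 + (192/5) = 48.

48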